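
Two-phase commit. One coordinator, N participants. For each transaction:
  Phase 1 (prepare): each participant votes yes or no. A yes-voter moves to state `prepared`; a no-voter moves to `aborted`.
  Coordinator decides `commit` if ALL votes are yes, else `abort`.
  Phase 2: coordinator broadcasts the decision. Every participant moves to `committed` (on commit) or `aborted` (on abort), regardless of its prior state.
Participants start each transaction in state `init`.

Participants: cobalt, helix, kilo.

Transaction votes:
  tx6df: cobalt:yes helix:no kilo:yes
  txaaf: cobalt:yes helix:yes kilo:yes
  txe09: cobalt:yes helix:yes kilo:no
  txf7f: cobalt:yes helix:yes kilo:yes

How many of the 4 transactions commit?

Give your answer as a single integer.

Answer: 2

Derivation:
tx6df: no from helix -> abort (commits=0)
txaaf: all yes -> commit (commits=1)
txe09: no from kilo -> abort (commits=1)
txf7f: all yes -> commit (commits=2)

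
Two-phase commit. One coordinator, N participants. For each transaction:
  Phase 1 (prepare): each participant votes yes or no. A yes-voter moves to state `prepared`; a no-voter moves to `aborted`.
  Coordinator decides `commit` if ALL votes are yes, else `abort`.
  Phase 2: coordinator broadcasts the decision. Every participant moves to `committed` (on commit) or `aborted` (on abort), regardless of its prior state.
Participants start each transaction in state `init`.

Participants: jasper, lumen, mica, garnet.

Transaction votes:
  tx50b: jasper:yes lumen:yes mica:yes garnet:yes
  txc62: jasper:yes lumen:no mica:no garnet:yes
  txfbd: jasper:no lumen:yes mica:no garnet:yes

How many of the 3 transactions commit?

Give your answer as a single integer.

tx50b: all yes -> commit (commits=1)
txc62: no from lumen, mica -> abort (commits=1)
txfbd: no from jasper, mica -> abort (commits=1)

Answer: 1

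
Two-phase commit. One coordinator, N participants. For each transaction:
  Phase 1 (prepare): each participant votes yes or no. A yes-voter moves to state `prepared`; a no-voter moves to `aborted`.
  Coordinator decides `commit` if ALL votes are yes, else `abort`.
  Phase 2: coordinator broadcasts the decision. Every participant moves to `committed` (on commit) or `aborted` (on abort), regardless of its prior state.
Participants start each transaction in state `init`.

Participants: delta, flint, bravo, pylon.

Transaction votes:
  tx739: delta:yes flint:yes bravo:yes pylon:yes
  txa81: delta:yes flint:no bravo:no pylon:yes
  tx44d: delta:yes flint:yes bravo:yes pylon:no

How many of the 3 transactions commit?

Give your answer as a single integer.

Answer: 1

Derivation:
tx739: all yes -> commit (commits=1)
txa81: no from flint, bravo -> abort (commits=1)
tx44d: no from pylon -> abort (commits=1)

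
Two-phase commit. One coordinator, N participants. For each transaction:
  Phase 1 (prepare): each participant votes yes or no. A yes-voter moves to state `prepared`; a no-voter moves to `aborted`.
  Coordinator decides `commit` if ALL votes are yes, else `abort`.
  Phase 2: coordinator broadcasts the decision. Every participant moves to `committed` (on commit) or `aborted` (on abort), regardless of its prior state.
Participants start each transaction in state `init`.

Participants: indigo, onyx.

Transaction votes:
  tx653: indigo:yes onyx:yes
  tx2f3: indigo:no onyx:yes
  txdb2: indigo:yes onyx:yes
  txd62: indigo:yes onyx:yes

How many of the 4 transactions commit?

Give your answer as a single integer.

Answer: 3

Derivation:
tx653: all yes -> commit (commits=1)
tx2f3: no from indigo -> abort (commits=1)
txdb2: all yes -> commit (commits=2)
txd62: all yes -> commit (commits=3)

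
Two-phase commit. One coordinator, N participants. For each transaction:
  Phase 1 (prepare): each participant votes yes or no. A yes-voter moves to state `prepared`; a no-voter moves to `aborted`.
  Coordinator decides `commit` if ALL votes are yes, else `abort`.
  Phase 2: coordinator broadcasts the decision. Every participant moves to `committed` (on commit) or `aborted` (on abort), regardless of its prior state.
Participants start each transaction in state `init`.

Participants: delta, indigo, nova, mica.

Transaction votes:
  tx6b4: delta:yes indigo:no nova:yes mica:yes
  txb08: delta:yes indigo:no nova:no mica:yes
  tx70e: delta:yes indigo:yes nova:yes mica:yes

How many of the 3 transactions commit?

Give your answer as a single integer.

tx6b4: no from indigo -> abort (commits=0)
txb08: no from indigo, nova -> abort (commits=0)
tx70e: all yes -> commit (commits=1)

Answer: 1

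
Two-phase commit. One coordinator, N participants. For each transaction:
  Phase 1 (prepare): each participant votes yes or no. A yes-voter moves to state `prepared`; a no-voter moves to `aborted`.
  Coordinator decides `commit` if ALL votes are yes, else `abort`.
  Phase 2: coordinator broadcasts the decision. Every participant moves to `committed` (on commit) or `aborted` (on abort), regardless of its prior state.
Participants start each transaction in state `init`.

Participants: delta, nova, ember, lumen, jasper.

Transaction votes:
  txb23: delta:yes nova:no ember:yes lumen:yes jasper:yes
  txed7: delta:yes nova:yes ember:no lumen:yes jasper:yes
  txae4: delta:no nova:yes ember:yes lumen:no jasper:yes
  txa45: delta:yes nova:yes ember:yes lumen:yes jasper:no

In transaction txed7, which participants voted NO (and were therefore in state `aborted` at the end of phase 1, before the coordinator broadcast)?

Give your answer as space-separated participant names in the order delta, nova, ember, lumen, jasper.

Txn txed7 phase 1: delta yes -> prepared; nova yes -> prepared; ember no -> aborted; lumen yes -> prepared; jasper yes -> prepared

Answer: ember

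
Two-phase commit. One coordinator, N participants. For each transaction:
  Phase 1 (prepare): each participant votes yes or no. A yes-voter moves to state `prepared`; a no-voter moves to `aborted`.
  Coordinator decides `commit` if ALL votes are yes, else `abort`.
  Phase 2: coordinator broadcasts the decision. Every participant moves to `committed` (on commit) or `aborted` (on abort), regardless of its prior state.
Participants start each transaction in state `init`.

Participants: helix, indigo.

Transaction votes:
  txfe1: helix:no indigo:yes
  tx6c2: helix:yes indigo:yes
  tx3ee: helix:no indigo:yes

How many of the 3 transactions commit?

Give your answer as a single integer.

txfe1: no from helix -> abort (commits=0)
tx6c2: all yes -> commit (commits=1)
tx3ee: no from helix -> abort (commits=1)

Answer: 1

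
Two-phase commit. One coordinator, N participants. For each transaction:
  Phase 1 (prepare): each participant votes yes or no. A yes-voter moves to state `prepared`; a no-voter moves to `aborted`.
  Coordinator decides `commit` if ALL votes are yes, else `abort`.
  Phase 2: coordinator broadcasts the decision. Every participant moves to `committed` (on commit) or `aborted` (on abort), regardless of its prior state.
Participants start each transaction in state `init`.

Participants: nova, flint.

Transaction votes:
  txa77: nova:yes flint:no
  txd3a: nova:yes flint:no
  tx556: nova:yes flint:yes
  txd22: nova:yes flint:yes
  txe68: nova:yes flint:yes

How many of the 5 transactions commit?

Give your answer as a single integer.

Answer: 3

Derivation:
txa77: no from flint -> abort (commits=0)
txd3a: no from flint -> abort (commits=0)
tx556: all yes -> commit (commits=1)
txd22: all yes -> commit (commits=2)
txe68: all yes -> commit (commits=3)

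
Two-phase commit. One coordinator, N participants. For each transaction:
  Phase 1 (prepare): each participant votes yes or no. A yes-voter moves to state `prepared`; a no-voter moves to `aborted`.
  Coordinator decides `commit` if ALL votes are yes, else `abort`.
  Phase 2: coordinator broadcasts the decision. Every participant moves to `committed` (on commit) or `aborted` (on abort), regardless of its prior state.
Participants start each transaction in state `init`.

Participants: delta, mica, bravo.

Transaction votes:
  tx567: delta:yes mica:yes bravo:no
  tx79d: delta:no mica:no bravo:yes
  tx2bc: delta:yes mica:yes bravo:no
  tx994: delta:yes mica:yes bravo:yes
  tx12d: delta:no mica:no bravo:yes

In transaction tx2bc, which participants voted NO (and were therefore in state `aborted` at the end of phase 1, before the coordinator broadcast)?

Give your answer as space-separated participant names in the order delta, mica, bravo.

Txn tx2bc phase 1: delta yes -> prepared; mica yes -> prepared; bravo no -> aborted

Answer: bravo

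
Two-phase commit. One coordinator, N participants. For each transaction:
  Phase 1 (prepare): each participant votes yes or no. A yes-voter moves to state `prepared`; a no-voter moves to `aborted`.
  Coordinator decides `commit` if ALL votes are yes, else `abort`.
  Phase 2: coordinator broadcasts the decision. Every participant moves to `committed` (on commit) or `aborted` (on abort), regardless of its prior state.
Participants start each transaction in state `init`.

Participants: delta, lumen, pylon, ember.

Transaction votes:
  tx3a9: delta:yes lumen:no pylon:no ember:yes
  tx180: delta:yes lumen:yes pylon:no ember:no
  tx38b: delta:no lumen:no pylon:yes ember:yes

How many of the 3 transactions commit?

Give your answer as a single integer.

tx3a9: no from lumen, pylon -> abort (commits=0)
tx180: no from pylon, ember -> abort (commits=0)
tx38b: no from delta, lumen -> abort (commits=0)

Answer: 0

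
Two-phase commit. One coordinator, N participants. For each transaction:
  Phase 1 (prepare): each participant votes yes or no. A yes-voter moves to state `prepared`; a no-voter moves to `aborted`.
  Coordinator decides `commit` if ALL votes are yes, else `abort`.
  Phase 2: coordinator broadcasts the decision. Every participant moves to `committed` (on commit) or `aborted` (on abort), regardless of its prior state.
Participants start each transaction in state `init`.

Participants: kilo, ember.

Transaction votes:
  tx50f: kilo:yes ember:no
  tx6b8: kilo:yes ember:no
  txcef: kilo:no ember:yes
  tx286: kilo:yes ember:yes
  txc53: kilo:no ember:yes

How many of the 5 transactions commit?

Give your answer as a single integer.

Answer: 1

Derivation:
tx50f: no from ember -> abort (commits=0)
tx6b8: no from ember -> abort (commits=0)
txcef: no from kilo -> abort (commits=0)
tx286: all yes -> commit (commits=1)
txc53: no from kilo -> abort (commits=1)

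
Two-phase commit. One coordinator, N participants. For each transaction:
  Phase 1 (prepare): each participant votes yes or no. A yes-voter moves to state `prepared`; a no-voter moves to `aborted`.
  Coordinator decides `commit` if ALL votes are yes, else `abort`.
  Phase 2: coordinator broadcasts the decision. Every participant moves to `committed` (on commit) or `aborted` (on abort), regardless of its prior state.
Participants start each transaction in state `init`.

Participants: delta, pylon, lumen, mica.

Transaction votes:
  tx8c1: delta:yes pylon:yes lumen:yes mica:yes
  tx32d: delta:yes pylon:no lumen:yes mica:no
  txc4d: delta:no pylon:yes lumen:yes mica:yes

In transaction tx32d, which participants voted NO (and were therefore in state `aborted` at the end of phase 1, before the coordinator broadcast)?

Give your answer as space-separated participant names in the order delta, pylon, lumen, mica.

Answer: pylon mica

Derivation:
Txn tx32d phase 1: delta yes -> prepared; pylon no -> aborted; lumen yes -> prepared; mica no -> aborted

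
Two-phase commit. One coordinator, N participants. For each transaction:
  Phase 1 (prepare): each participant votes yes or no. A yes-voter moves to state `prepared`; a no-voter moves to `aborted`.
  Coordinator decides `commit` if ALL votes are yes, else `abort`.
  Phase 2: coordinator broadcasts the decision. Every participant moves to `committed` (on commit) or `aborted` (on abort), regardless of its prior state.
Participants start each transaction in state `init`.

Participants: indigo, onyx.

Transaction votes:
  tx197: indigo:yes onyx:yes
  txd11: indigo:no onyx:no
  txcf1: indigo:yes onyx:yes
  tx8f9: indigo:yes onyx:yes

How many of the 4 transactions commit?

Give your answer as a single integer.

Answer: 3

Derivation:
tx197: all yes -> commit (commits=1)
txd11: no from indigo, onyx -> abort (commits=1)
txcf1: all yes -> commit (commits=2)
tx8f9: all yes -> commit (commits=3)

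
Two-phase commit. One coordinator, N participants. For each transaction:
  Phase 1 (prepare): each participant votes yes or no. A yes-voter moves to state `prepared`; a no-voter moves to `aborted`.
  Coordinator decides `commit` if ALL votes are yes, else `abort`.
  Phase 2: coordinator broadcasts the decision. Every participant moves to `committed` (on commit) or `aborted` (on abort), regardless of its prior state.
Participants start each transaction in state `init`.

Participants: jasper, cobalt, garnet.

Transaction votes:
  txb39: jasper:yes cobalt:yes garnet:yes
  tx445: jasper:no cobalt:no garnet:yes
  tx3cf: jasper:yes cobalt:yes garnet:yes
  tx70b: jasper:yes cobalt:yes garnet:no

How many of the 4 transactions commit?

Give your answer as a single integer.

txb39: all yes -> commit (commits=1)
tx445: no from jasper, cobalt -> abort (commits=1)
tx3cf: all yes -> commit (commits=2)
tx70b: no from garnet -> abort (commits=2)

Answer: 2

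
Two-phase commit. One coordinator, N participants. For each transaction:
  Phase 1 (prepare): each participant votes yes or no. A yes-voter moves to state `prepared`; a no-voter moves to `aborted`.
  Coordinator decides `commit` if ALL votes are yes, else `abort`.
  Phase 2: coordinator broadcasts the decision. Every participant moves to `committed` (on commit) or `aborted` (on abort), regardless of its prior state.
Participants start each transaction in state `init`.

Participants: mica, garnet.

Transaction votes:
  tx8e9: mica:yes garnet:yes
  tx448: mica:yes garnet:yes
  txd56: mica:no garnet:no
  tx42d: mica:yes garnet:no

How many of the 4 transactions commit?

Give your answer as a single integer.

Answer: 2

Derivation:
tx8e9: all yes -> commit (commits=1)
tx448: all yes -> commit (commits=2)
txd56: no from mica, garnet -> abort (commits=2)
tx42d: no from garnet -> abort (commits=2)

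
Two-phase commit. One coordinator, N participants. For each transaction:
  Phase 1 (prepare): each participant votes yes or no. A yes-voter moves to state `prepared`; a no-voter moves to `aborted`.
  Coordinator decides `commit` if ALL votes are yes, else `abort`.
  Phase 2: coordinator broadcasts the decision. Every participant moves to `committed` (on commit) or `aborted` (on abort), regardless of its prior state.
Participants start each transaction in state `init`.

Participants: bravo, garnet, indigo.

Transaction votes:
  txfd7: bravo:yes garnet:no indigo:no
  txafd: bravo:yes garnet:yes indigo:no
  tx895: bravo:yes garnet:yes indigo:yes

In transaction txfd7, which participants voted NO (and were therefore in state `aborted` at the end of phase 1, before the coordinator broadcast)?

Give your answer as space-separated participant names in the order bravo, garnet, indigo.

Txn txfd7 phase 1: bravo yes -> prepared; garnet no -> aborted; indigo no -> aborted

Answer: garnet indigo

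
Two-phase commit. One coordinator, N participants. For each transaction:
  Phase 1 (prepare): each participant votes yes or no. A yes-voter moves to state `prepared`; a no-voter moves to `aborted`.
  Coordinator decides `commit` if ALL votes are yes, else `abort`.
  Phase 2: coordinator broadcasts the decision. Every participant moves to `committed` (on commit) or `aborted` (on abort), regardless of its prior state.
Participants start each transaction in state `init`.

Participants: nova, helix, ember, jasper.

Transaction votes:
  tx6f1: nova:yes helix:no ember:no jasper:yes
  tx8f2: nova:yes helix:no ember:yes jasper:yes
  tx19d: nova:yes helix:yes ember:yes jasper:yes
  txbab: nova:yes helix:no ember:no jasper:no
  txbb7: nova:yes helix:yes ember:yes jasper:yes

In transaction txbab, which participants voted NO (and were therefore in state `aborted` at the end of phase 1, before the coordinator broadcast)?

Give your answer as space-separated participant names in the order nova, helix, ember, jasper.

Answer: helix ember jasper

Derivation:
Txn txbab phase 1: nova yes -> prepared; helix no -> aborted; ember no -> aborted; jasper no -> aborted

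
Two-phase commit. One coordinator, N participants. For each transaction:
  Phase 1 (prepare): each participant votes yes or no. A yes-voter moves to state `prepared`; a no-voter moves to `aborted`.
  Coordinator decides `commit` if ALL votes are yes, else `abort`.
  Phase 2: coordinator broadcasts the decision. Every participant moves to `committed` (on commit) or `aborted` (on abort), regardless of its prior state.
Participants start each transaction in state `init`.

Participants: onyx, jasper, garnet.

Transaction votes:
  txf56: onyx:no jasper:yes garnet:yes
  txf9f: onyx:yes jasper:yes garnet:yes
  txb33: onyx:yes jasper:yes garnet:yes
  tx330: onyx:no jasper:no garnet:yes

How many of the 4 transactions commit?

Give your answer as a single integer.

txf56: no from onyx -> abort (commits=0)
txf9f: all yes -> commit (commits=1)
txb33: all yes -> commit (commits=2)
tx330: no from onyx, jasper -> abort (commits=2)

Answer: 2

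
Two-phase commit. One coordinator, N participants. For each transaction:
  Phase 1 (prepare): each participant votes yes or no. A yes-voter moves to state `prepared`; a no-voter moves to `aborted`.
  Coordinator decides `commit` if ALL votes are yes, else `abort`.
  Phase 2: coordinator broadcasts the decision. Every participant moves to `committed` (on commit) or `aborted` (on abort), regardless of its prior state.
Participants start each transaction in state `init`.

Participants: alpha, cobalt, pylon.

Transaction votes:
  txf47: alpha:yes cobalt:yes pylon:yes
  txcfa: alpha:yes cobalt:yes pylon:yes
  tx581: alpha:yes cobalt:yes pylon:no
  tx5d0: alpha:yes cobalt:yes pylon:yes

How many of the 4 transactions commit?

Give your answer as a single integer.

txf47: all yes -> commit (commits=1)
txcfa: all yes -> commit (commits=2)
tx581: no from pylon -> abort (commits=2)
tx5d0: all yes -> commit (commits=3)

Answer: 3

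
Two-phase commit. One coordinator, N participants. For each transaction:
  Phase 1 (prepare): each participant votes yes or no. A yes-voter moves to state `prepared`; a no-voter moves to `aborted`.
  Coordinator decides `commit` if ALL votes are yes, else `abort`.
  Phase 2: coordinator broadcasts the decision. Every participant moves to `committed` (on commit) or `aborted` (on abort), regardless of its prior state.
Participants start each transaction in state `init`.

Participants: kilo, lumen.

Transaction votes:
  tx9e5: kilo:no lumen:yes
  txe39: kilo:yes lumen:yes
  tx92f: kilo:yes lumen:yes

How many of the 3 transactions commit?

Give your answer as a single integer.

Answer: 2

Derivation:
tx9e5: no from kilo -> abort (commits=0)
txe39: all yes -> commit (commits=1)
tx92f: all yes -> commit (commits=2)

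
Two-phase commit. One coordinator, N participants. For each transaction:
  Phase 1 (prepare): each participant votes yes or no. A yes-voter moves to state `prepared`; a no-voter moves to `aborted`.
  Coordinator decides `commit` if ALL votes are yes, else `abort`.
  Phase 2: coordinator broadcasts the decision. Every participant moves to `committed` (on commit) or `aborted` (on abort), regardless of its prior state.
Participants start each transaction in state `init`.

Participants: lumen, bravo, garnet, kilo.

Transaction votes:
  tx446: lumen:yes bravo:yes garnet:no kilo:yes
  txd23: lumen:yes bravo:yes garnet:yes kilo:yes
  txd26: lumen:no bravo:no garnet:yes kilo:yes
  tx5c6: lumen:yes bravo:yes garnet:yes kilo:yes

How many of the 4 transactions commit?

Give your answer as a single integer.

Answer: 2

Derivation:
tx446: no from garnet -> abort (commits=0)
txd23: all yes -> commit (commits=1)
txd26: no from lumen, bravo -> abort (commits=1)
tx5c6: all yes -> commit (commits=2)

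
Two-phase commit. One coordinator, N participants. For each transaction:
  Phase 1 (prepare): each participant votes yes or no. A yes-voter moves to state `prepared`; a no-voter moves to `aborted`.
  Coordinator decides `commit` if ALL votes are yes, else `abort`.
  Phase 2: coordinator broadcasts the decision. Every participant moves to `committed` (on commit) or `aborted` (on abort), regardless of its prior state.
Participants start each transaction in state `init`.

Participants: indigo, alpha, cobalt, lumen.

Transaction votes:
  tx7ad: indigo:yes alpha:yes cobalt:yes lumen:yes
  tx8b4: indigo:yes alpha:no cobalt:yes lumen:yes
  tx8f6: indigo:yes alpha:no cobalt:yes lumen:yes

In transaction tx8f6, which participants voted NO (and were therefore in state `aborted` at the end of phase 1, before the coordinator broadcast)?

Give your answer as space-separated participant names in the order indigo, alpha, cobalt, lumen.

Txn tx8f6 phase 1: indigo yes -> prepared; alpha no -> aborted; cobalt yes -> prepared; lumen yes -> prepared

Answer: alpha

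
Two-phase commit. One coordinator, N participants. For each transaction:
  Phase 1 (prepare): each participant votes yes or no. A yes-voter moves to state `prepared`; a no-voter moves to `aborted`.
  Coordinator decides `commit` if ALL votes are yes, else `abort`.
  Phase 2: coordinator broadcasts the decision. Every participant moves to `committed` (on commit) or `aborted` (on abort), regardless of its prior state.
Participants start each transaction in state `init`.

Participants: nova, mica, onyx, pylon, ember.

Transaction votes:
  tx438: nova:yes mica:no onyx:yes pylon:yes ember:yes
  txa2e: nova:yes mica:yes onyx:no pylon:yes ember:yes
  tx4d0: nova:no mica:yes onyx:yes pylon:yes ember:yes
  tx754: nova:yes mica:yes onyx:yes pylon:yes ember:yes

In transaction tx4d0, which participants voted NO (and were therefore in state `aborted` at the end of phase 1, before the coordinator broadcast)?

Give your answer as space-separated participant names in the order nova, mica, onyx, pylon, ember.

Txn tx4d0 phase 1: nova no -> aborted; mica yes -> prepared; onyx yes -> prepared; pylon yes -> prepared; ember yes -> prepared

Answer: nova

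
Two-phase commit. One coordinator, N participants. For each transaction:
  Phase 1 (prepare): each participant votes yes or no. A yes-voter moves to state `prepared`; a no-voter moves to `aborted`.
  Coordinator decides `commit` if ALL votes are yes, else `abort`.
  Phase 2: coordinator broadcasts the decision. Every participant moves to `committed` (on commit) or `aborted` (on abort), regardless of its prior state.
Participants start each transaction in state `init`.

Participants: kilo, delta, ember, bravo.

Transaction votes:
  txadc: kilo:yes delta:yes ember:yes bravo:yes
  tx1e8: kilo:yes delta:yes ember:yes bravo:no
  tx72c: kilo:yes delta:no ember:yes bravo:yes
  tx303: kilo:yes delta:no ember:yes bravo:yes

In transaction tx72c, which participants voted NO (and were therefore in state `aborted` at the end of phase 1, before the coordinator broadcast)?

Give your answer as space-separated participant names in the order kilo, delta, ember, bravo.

Answer: delta

Derivation:
Txn tx72c phase 1: kilo yes -> prepared; delta no -> aborted; ember yes -> prepared; bravo yes -> prepared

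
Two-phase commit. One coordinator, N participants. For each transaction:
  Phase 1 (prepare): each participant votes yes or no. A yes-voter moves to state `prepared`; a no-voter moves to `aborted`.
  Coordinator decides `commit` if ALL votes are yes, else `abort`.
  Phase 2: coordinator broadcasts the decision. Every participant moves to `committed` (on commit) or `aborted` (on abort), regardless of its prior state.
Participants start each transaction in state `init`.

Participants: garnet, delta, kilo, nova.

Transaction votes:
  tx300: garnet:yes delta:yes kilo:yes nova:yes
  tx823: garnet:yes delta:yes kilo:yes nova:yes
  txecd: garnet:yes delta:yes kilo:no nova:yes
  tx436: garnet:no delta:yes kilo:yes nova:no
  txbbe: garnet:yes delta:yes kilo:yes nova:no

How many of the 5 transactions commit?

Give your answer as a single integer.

Answer: 2

Derivation:
tx300: all yes -> commit (commits=1)
tx823: all yes -> commit (commits=2)
txecd: no from kilo -> abort (commits=2)
tx436: no from garnet, nova -> abort (commits=2)
txbbe: no from nova -> abort (commits=2)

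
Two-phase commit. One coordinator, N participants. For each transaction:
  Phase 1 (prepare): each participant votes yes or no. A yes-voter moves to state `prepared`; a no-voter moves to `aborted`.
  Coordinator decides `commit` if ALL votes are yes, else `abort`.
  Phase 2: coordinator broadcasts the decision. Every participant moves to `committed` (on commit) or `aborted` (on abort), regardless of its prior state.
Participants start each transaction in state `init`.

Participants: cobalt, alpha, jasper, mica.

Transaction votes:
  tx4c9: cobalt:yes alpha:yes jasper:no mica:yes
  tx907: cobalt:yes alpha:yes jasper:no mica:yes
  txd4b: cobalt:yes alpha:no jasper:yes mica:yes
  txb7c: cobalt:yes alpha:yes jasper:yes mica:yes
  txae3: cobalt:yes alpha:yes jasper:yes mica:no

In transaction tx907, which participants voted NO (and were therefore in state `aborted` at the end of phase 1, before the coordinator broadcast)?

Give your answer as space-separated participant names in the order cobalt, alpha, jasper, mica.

Txn tx907 phase 1: cobalt yes -> prepared; alpha yes -> prepared; jasper no -> aborted; mica yes -> prepared

Answer: jasper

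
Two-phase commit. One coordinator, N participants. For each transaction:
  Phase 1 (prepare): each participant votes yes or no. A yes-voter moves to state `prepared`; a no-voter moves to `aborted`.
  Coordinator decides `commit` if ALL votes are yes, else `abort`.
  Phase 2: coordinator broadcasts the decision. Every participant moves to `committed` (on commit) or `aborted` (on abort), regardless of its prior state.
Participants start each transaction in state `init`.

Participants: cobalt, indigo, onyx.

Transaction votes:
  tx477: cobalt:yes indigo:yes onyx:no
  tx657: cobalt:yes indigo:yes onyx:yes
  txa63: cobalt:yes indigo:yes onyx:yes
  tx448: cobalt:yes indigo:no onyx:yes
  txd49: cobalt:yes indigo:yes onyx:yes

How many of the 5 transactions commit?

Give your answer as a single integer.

Answer: 3

Derivation:
tx477: no from onyx -> abort (commits=0)
tx657: all yes -> commit (commits=1)
txa63: all yes -> commit (commits=2)
tx448: no from indigo -> abort (commits=2)
txd49: all yes -> commit (commits=3)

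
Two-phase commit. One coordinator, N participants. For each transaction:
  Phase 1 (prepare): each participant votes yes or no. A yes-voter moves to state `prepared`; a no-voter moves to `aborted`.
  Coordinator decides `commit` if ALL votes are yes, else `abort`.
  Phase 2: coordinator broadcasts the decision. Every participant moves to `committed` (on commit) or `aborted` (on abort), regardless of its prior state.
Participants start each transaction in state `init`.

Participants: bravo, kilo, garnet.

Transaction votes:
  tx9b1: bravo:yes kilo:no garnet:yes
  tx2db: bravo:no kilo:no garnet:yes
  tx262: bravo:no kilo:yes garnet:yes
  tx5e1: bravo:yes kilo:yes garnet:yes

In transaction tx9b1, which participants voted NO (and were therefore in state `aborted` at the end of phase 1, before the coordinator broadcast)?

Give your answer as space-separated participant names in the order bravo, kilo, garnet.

Txn tx9b1 phase 1: bravo yes -> prepared; kilo no -> aborted; garnet yes -> prepared

Answer: kilo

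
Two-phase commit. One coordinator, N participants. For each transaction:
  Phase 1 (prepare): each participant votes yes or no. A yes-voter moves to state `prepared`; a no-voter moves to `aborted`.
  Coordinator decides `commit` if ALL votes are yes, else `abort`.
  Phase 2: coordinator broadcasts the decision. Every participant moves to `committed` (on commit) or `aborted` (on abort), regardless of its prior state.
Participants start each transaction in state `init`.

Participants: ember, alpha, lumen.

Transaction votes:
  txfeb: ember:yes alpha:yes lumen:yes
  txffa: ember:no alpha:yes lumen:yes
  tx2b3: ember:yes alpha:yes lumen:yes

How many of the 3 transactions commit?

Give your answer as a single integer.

Answer: 2

Derivation:
txfeb: all yes -> commit (commits=1)
txffa: no from ember -> abort (commits=1)
tx2b3: all yes -> commit (commits=2)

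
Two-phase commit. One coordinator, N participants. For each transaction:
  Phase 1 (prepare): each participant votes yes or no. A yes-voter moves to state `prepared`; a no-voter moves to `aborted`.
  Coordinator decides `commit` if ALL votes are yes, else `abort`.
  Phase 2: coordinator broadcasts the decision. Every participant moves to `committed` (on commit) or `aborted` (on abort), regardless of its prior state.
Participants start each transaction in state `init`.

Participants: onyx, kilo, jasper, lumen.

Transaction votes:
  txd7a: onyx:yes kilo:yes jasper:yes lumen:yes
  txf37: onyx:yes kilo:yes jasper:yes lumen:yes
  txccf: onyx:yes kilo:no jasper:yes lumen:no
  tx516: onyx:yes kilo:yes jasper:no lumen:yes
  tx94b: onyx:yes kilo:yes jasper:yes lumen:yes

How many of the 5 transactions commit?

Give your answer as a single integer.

Answer: 3

Derivation:
txd7a: all yes -> commit (commits=1)
txf37: all yes -> commit (commits=2)
txccf: no from kilo, lumen -> abort (commits=2)
tx516: no from jasper -> abort (commits=2)
tx94b: all yes -> commit (commits=3)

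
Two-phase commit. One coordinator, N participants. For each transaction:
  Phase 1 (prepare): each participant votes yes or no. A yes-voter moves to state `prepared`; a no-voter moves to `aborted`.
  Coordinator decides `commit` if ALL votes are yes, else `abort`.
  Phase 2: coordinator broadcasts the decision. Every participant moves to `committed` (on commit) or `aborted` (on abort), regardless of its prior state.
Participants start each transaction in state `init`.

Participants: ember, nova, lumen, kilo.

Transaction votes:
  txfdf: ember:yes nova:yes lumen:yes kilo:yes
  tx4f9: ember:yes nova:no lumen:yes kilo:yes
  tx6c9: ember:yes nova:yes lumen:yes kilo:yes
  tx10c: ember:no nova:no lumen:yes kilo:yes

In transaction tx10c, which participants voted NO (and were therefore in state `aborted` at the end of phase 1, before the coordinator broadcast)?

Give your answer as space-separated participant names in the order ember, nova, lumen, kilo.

Answer: ember nova

Derivation:
Txn tx10c phase 1: ember no -> aborted; nova no -> aborted; lumen yes -> prepared; kilo yes -> prepared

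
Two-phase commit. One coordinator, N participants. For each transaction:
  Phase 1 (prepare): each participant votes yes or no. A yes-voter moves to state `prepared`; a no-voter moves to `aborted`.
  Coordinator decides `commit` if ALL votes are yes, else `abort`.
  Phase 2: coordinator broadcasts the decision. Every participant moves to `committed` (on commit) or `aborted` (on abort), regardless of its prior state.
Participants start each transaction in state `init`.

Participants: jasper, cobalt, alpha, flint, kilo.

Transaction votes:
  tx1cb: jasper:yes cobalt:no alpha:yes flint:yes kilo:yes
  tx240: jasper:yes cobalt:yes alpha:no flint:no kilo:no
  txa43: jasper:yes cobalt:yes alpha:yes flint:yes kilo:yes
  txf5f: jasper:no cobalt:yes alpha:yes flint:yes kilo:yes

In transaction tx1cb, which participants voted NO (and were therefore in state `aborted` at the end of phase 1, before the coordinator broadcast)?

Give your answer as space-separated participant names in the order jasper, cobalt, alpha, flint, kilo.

Txn tx1cb phase 1: jasper yes -> prepared; cobalt no -> aborted; alpha yes -> prepared; flint yes -> prepared; kilo yes -> prepared

Answer: cobalt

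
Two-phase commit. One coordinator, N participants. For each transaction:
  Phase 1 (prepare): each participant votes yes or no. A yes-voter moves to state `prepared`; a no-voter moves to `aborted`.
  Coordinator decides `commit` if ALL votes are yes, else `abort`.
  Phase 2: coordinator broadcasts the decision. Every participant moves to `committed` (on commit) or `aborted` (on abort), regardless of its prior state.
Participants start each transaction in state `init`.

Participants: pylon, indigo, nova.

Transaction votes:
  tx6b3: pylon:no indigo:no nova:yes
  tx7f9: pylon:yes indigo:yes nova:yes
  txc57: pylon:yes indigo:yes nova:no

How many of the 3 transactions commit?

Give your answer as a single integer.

Answer: 1

Derivation:
tx6b3: no from pylon, indigo -> abort (commits=0)
tx7f9: all yes -> commit (commits=1)
txc57: no from nova -> abort (commits=1)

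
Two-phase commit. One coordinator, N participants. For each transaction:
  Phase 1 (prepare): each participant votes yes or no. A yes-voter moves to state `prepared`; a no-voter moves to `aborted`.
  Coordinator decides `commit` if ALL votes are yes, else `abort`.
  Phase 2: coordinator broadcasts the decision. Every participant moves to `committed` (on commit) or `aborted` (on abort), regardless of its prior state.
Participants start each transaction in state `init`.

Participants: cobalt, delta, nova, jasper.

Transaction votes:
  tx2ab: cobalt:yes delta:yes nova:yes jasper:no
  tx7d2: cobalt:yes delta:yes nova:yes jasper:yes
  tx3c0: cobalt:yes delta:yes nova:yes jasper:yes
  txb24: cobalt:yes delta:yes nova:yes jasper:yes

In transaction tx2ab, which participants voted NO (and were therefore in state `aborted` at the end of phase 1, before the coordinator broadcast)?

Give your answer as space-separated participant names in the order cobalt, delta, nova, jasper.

Txn tx2ab phase 1: cobalt yes -> prepared; delta yes -> prepared; nova yes -> prepared; jasper no -> aborted

Answer: jasper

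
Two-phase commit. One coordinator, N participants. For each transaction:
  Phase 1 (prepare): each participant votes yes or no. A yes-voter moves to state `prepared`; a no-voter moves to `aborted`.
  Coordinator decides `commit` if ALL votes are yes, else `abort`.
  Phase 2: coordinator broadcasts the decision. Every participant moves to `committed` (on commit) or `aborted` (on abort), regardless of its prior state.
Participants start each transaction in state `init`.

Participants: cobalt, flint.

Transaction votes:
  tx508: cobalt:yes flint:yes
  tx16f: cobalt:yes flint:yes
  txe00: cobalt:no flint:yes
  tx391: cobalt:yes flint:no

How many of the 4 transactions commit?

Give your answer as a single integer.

Answer: 2

Derivation:
tx508: all yes -> commit (commits=1)
tx16f: all yes -> commit (commits=2)
txe00: no from cobalt -> abort (commits=2)
tx391: no from flint -> abort (commits=2)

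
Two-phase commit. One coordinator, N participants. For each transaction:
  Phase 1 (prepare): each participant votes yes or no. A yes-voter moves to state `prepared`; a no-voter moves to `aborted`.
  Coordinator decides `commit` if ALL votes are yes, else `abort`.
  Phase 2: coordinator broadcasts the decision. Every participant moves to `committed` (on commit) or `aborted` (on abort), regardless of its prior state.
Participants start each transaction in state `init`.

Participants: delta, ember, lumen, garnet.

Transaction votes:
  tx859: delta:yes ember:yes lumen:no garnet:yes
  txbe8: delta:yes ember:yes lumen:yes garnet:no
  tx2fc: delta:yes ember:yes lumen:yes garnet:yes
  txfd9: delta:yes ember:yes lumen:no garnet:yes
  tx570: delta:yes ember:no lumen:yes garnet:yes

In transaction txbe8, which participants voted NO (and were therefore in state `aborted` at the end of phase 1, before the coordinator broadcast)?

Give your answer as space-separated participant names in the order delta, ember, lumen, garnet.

Answer: garnet

Derivation:
Txn txbe8 phase 1: delta yes -> prepared; ember yes -> prepared; lumen yes -> prepared; garnet no -> aborted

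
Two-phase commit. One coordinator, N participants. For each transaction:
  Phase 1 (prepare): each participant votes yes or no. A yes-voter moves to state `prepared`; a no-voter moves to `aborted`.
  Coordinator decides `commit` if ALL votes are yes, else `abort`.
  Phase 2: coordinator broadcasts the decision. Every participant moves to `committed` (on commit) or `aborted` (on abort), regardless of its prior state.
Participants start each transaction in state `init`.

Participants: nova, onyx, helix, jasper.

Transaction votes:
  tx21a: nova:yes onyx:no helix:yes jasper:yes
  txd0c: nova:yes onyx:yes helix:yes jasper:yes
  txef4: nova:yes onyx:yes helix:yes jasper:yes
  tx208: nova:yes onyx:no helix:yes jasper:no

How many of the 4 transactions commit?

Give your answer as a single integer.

tx21a: no from onyx -> abort (commits=0)
txd0c: all yes -> commit (commits=1)
txef4: all yes -> commit (commits=2)
tx208: no from onyx, jasper -> abort (commits=2)

Answer: 2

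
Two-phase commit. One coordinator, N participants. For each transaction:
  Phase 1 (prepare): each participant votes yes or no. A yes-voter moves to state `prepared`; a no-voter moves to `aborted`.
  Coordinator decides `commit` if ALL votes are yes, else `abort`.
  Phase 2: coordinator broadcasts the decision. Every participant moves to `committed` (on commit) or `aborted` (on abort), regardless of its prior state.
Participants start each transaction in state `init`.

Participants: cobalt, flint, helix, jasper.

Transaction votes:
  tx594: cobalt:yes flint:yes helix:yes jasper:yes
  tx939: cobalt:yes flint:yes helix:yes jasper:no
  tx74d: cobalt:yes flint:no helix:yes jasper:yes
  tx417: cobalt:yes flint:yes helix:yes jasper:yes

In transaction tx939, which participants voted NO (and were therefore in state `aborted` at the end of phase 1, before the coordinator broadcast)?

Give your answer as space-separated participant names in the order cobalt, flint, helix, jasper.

Txn tx939 phase 1: cobalt yes -> prepared; flint yes -> prepared; helix yes -> prepared; jasper no -> aborted

Answer: jasper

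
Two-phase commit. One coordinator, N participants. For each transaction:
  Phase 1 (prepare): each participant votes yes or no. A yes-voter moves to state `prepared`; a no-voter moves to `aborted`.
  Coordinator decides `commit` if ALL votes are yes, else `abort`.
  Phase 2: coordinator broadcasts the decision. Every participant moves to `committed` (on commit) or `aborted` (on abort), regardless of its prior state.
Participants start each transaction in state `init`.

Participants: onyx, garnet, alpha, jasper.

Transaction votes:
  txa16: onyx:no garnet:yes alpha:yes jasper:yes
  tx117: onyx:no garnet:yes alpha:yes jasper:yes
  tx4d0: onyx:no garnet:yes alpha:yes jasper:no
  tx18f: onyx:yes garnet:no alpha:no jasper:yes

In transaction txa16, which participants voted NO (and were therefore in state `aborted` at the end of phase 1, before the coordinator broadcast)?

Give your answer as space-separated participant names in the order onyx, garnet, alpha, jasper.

Answer: onyx

Derivation:
Txn txa16 phase 1: onyx no -> aborted; garnet yes -> prepared; alpha yes -> prepared; jasper yes -> prepared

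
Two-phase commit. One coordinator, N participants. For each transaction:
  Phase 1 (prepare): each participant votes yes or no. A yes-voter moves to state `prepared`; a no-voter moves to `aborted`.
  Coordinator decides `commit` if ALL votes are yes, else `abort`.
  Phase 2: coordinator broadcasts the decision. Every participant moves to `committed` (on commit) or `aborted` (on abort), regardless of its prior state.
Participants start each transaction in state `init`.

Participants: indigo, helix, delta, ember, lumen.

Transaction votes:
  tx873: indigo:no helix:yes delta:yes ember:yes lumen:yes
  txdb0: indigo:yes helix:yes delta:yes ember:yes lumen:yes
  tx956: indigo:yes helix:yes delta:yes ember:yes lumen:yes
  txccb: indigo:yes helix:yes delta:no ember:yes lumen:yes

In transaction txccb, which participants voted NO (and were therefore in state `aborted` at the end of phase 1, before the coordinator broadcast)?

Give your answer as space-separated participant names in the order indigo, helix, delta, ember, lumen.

Txn txccb phase 1: indigo yes -> prepared; helix yes -> prepared; delta no -> aborted; ember yes -> prepared; lumen yes -> prepared

Answer: delta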